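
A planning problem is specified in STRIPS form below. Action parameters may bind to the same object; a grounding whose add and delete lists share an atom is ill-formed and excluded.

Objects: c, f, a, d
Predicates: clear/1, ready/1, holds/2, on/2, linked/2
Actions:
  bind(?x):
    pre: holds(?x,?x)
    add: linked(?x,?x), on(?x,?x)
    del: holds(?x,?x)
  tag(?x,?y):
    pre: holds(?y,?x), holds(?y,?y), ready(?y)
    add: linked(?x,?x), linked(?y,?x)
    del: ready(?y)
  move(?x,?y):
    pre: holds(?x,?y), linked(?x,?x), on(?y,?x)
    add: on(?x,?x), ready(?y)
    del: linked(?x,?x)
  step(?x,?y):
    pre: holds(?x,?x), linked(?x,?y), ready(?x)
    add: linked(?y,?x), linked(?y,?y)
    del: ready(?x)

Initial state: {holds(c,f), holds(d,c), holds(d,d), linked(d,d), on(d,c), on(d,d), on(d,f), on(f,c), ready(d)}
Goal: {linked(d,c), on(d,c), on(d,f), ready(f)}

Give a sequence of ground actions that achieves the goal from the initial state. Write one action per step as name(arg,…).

1. tag(c,d)  →  {holds(c,f), holds(d,c), holds(d,d), linked(c,c), linked(d,c), linked(d,d), on(d,c), on(d,d), on(d,f), on(f,c)}
2. move(c,f)  →  {holds(c,f), holds(d,c), holds(d,d), linked(d,c), linked(d,d), on(c,c), on(d,c), on(d,d), on(d,f), on(f,c), ready(f)}

tag(c,d); move(c,f)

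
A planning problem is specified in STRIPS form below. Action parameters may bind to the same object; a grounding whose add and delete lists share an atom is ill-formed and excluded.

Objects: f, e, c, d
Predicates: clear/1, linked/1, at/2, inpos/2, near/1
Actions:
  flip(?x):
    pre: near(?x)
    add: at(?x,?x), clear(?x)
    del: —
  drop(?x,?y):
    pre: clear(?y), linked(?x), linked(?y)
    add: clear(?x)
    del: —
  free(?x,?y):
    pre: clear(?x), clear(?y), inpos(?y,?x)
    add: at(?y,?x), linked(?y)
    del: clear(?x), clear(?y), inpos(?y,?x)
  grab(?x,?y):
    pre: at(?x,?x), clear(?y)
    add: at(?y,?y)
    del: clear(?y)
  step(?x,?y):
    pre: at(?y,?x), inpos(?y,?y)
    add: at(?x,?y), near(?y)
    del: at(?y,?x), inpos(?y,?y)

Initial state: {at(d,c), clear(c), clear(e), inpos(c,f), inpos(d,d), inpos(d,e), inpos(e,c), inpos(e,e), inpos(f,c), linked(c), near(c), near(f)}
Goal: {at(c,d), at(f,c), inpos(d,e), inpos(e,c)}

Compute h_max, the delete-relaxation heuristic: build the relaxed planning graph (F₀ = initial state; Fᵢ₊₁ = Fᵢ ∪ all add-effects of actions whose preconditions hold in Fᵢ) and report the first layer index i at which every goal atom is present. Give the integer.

F0 = init (12 atoms)
F1 = F0 ∪ {at(c,c), at(c,d), at(e,c), at(e,e), at(f,f), clear(f), linked(e), near(d)}  (20 atoms)
F2 = F1 ∪ {at(c,e), at(c,f), at(d,d), at(f,c), clear(d), linked(f), near(e)}  (27 atoms)
goal ⊆ F2  ⇒  h_max = 2

2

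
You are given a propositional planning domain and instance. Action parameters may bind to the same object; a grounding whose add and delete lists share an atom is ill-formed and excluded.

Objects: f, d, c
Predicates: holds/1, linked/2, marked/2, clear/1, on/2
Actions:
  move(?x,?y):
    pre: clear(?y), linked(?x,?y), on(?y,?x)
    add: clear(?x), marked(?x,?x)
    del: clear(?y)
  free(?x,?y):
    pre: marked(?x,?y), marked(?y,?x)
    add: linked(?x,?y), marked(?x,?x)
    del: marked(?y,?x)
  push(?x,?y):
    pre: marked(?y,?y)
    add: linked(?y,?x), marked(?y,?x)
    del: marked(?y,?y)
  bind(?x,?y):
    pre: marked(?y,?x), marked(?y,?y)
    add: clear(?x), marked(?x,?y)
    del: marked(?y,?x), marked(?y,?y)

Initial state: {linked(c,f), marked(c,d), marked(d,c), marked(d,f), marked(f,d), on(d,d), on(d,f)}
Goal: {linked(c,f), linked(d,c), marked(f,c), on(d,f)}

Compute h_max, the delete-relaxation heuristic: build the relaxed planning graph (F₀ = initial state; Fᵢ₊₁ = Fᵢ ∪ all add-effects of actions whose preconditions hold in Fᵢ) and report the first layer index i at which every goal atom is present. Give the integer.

2

F0 = init (7 atoms)
F1 = F0 ∪ {linked(c,d), linked(d,c), linked(d,f), linked(f,d), marked(c,c), marked(d,d), marked(f,f)}  (14 atoms)
F2 = F1 ∪ {clear(c), clear(d), clear(f), linked(f,c), marked(c,f), marked(f,c)}  (20 atoms)
goal ⊆ F2  ⇒  h_max = 2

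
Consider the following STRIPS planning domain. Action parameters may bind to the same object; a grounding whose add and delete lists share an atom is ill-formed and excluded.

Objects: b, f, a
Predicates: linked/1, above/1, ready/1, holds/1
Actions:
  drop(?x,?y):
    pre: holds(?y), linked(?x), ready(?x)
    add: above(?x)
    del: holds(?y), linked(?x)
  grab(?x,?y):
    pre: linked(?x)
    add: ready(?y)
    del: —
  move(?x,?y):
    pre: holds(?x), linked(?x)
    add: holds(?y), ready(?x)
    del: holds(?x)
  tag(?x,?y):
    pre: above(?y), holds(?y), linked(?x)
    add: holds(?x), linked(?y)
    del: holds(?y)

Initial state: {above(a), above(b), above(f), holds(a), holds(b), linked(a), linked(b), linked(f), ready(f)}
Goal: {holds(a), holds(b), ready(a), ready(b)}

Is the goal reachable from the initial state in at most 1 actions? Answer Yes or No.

1. grab(b,b)  →  {above(a), above(b), above(f), holds(a), holds(b), linked(a), linked(b), linked(f), ready(b), ready(f)}
2. grab(b,a)  →  {above(a), above(b), above(f), holds(a), holds(b), linked(a), linked(b), linked(f), ready(a), ready(b), ready(f)}
optimal plan length = 2; 2 > 1

No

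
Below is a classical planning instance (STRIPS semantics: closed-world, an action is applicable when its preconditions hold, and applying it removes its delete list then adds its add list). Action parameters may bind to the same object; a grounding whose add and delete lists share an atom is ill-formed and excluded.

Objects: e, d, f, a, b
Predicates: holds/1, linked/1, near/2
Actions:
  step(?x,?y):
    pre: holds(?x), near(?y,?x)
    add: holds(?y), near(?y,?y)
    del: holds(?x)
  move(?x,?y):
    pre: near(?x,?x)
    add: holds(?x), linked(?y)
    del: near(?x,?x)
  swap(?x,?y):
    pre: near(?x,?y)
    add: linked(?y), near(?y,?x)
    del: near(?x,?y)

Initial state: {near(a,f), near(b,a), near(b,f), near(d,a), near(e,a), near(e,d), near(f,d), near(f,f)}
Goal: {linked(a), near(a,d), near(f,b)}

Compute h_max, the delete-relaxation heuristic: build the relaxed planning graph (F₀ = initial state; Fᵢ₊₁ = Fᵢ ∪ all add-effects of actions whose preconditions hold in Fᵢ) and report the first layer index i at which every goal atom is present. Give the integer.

F0 = init (8 atoms)
F1 = F0 ∪ {holds(f), linked(a), linked(b), linked(d), linked(e), linked(f), near(a,b), near(a,d), near(a,e), near(d,e), near(d,f), near(f,a), near(f,b)}  (21 atoms)
goal ⊆ F1  ⇒  h_max = 1

1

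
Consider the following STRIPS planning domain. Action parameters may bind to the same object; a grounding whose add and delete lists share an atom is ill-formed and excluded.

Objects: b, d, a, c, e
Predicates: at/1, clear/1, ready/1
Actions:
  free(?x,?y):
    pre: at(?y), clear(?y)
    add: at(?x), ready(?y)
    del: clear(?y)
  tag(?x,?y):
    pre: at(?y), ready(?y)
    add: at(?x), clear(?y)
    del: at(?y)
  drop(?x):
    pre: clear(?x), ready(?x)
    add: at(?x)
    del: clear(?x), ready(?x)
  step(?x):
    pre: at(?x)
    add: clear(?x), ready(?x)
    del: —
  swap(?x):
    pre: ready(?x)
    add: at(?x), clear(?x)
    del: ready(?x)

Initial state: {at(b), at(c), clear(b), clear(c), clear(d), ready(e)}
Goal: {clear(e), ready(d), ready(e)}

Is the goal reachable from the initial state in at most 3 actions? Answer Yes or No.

Yes

1. free(d,b)  →  {at(b), at(c), at(d), clear(c), clear(d), ready(b), ready(e)}
2. free(e,d)  →  {at(b), at(c), at(d), at(e), clear(c), ready(b), ready(d), ready(e)}
3. tag(b,e)  →  {at(b), at(c), at(d), clear(c), clear(e), ready(b), ready(d), ready(e)}
optimal plan length = 3; 3 ≤ 3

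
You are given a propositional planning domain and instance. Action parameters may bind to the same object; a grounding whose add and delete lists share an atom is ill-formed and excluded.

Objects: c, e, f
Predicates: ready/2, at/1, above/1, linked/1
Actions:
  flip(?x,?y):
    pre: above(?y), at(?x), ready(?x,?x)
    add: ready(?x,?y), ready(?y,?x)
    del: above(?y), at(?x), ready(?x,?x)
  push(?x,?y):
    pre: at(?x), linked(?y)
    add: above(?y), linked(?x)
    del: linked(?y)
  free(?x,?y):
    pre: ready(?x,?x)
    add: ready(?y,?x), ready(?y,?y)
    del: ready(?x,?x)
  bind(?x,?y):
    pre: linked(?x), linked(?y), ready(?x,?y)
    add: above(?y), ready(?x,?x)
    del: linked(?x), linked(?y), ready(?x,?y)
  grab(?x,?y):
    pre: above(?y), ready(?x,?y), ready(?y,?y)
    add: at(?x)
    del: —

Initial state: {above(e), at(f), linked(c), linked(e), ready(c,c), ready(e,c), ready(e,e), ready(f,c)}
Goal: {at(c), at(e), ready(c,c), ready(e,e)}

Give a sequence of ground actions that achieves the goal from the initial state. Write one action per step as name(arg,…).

1. push(f,c)  →  {above(c), above(e), at(f), linked(e), linked(f), ready(c,c), ready(e,c), ready(e,e), ready(f,c)}
2. grab(c,c)  →  {above(c), above(e), at(c), at(f), linked(e), linked(f), ready(c,c), ready(e,c), ready(e,e), ready(f,c)}
3. grab(e,c)  →  {above(c), above(e), at(c), at(e), at(f), linked(e), linked(f), ready(c,c), ready(e,c), ready(e,e), ready(f,c)}

push(f,c); grab(c,c); grab(e,c)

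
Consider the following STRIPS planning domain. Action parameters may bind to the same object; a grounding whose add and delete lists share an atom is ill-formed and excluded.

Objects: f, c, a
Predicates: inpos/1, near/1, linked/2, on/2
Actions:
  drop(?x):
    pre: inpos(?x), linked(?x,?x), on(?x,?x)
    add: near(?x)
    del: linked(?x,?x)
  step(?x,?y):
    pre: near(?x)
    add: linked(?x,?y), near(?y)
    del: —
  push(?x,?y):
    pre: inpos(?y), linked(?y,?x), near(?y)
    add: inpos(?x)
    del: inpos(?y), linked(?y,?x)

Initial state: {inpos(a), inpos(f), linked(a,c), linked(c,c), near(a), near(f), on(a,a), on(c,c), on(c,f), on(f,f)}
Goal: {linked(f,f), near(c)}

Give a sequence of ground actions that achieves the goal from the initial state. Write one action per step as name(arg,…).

1. step(f,f)  →  {inpos(a), inpos(f), linked(a,c), linked(c,c), linked(f,f), near(a), near(f), on(a,a), on(c,c), on(c,f), on(f,f)}
2. step(f,c)  →  {inpos(a), inpos(f), linked(a,c), linked(c,c), linked(f,c), linked(f,f), near(a), near(c), near(f), on(a,a), on(c,c), on(c,f), on(f,f)}

step(f,f); step(f,c)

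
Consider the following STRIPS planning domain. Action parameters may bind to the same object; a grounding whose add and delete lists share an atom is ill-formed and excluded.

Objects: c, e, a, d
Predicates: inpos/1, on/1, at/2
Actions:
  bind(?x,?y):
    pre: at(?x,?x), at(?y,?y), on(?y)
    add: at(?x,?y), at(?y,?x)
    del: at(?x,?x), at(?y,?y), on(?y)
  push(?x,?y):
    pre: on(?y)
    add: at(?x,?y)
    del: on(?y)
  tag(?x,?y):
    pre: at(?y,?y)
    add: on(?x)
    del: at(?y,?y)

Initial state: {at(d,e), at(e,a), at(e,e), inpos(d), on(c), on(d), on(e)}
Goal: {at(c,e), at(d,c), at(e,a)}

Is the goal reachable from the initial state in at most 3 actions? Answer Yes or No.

Yes

1. push(c,e)  →  {at(c,e), at(d,e), at(e,a), at(e,e), inpos(d), on(c), on(d)}
2. push(d,c)  →  {at(c,e), at(d,c), at(d,e), at(e,a), at(e,e), inpos(d), on(d)}
optimal plan length = 2; 2 ≤ 3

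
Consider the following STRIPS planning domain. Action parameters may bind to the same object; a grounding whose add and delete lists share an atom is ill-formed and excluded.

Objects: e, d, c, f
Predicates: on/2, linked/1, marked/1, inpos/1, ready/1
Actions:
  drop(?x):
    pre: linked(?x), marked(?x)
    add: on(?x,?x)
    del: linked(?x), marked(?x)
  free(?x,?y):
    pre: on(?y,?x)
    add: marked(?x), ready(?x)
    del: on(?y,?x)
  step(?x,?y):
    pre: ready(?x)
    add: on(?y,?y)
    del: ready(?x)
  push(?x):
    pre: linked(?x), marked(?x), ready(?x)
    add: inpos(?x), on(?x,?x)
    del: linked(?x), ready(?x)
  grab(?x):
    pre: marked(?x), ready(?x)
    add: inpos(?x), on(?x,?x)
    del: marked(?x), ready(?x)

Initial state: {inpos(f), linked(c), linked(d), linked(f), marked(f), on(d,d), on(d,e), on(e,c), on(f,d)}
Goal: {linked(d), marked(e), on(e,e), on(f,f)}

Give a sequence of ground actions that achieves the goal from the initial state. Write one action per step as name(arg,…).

drop(f); free(e,d); step(e,e)

1. drop(f)  →  {inpos(f), linked(c), linked(d), on(d,d), on(d,e), on(e,c), on(f,d), on(f,f)}
2. free(e,d)  →  {inpos(f), linked(c), linked(d), marked(e), on(d,d), on(e,c), on(f,d), on(f,f), ready(e)}
3. step(e,e)  →  {inpos(f), linked(c), linked(d), marked(e), on(d,d), on(e,c), on(e,e), on(f,d), on(f,f)}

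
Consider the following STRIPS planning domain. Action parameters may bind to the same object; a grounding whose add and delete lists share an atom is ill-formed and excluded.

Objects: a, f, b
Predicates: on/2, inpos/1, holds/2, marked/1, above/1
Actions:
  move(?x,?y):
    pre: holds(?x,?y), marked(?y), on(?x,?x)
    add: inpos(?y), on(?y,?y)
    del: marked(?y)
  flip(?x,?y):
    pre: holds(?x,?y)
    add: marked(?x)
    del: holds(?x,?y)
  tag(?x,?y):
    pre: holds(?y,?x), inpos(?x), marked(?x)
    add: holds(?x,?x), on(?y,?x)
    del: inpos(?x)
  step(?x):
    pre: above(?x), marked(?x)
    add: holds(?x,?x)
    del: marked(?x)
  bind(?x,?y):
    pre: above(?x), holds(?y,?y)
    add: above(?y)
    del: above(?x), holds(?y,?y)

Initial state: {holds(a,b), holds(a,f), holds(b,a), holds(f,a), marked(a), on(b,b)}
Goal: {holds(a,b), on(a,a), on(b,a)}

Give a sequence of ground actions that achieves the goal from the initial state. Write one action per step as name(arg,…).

move(b,a); flip(a,f); tag(a,b)

1. move(b,a)  →  {holds(a,b), holds(a,f), holds(b,a), holds(f,a), inpos(a), on(a,a), on(b,b)}
2. flip(a,f)  →  {holds(a,b), holds(b,a), holds(f,a), inpos(a), marked(a), on(a,a), on(b,b)}
3. tag(a,b)  →  {holds(a,a), holds(a,b), holds(b,a), holds(f,a), marked(a), on(a,a), on(b,a), on(b,b)}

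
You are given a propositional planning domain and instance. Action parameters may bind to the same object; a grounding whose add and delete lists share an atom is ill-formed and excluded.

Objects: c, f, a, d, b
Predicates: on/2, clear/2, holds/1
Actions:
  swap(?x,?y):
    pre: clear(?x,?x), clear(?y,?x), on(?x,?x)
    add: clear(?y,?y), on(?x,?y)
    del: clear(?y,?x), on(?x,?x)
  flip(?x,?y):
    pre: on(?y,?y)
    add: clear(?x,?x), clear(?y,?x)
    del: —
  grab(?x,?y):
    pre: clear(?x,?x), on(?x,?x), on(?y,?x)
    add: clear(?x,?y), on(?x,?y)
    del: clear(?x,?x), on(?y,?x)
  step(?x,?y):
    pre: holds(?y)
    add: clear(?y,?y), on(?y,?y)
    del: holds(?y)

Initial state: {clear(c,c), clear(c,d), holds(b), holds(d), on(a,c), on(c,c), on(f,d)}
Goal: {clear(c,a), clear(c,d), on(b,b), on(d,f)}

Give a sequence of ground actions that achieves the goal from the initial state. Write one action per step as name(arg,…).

flip(a,c); step(c,d); grab(d,f); step(c,b)

1. flip(a,c)  →  {clear(a,a), clear(c,a), clear(c,c), clear(c,d), holds(b), holds(d), on(a,c), on(c,c), on(f,d)}
2. step(c,d)  →  {clear(a,a), clear(c,a), clear(c,c), clear(c,d), clear(d,d), holds(b), on(a,c), on(c,c), on(d,d), on(f,d)}
3. grab(d,f)  →  {clear(a,a), clear(c,a), clear(c,c), clear(c,d), clear(d,f), holds(b), on(a,c), on(c,c), on(d,d), on(d,f)}
4. step(c,b)  →  {clear(a,a), clear(b,b), clear(c,a), clear(c,c), clear(c,d), clear(d,f), on(a,c), on(b,b), on(c,c), on(d,d), on(d,f)}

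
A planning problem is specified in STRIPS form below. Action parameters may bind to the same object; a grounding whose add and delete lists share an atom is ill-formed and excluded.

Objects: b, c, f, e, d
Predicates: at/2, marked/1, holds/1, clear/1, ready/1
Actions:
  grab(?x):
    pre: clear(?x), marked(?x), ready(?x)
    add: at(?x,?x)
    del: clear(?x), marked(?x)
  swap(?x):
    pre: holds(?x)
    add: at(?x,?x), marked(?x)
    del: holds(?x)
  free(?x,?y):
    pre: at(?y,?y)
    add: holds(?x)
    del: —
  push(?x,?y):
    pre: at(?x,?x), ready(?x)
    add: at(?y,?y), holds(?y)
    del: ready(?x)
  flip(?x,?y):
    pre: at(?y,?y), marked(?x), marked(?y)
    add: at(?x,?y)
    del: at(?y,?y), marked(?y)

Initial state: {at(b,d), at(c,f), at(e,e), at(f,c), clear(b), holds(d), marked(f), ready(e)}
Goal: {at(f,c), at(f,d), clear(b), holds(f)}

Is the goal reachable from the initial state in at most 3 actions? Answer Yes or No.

Yes

1. swap(d)  →  {at(b,d), at(c,f), at(d,d), at(e,e), at(f,c), clear(b), marked(d), marked(f), ready(e)}
2. free(f,e)  →  {at(b,d), at(c,f), at(d,d), at(e,e), at(f,c), clear(b), holds(f), marked(d), marked(f), ready(e)}
3. flip(f,d)  →  {at(b,d), at(c,f), at(e,e), at(f,c), at(f,d), clear(b), holds(f), marked(f), ready(e)}
optimal plan length = 3; 3 ≤ 3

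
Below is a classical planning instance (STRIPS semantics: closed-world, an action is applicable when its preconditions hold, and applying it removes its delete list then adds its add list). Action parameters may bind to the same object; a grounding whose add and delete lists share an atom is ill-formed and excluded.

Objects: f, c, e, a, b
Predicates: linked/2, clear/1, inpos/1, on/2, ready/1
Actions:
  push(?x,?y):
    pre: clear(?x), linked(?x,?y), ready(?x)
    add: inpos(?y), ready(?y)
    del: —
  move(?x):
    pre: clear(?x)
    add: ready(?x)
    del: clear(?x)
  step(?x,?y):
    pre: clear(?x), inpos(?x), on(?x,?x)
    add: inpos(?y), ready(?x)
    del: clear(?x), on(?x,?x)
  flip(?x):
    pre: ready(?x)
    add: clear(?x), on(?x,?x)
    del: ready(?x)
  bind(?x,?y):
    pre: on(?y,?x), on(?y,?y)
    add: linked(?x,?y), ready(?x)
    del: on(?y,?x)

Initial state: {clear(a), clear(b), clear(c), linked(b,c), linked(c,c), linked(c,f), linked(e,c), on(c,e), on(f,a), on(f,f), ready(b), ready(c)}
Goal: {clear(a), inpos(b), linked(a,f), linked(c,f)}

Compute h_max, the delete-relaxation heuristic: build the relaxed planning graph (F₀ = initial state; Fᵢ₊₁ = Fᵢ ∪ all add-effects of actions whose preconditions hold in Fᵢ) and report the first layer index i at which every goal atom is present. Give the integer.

F0 = init (12 atoms)
F1 = F0 ∪ {inpos(c), inpos(f), linked(a,f), linked(f,f), on(b,b), on(c,c), ready(a), ready(f)}  (20 atoms)
F2 = F1 ∪ {clear(f), inpos(a), inpos(b), inpos(e), linked(b,b), on(a,a), ready(e)}  (27 atoms)
goal ⊆ F2  ⇒  h_max = 2

2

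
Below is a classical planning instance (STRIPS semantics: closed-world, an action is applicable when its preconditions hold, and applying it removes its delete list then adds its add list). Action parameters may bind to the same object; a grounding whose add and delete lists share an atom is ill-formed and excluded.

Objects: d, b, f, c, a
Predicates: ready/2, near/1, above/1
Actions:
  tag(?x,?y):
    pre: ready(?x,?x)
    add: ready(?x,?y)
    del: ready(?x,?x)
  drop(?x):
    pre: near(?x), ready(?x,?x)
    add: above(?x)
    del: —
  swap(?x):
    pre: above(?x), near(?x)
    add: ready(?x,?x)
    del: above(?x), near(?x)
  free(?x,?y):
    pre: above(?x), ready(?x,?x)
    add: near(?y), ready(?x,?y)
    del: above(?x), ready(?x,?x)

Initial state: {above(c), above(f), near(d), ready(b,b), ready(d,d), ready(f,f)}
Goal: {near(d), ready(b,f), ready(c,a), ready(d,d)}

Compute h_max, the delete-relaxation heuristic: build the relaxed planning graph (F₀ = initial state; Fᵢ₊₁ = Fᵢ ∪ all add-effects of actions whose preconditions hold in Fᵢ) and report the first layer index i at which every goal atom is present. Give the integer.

F0 = init (6 atoms)
F1 = F0 ∪ {above(d), near(a), near(b), near(c), ready(b,a), ready(b,c), ready(b,d), ready(b,f), ready(d,a), ready(d,b), ready(d,c), ready(d,f), ready(f,a), ready(f,b), ready(f,c), ready(f,d)}  (22 atoms)
F2 = F1 ∪ {above(b), near(f), ready(c,c)}  (25 atoms)
F3 = F2 ∪ {ready(c,a), ready(c,b), ready(c,d), ready(c,f)}  (29 atoms)
goal ⊆ F3  ⇒  h_max = 3

3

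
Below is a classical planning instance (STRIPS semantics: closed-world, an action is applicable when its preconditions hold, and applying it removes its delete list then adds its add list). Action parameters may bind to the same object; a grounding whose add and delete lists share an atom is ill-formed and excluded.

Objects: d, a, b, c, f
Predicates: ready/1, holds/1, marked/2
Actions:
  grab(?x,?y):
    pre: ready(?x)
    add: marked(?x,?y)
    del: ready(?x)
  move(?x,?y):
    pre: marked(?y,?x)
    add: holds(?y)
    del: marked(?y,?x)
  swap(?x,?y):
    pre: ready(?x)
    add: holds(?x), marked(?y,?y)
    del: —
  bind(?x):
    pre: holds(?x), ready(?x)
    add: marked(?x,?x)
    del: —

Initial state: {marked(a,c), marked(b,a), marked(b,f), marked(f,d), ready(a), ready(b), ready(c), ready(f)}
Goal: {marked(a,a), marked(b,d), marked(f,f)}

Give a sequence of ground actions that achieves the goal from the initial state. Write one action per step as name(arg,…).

grab(a,a); grab(b,d); grab(f,f)

1. grab(a,a)  →  {marked(a,a), marked(a,c), marked(b,a), marked(b,f), marked(f,d), ready(b), ready(c), ready(f)}
2. grab(b,d)  →  {marked(a,a), marked(a,c), marked(b,a), marked(b,d), marked(b,f), marked(f,d), ready(c), ready(f)}
3. grab(f,f)  →  {marked(a,a), marked(a,c), marked(b,a), marked(b,d), marked(b,f), marked(f,d), marked(f,f), ready(c)}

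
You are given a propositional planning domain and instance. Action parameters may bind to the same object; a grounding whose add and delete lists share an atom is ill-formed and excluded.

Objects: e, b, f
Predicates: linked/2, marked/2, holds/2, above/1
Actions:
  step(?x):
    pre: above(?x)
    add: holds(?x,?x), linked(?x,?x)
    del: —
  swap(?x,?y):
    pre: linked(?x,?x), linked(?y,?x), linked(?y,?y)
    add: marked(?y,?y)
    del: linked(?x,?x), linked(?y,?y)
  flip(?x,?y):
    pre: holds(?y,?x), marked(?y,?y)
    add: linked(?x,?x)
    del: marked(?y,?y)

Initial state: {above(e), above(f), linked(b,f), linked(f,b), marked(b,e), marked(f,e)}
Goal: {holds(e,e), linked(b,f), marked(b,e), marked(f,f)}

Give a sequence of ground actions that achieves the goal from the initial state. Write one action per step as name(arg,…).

1. step(e)  →  {above(e), above(f), holds(e,e), linked(b,f), linked(e,e), linked(f,b), marked(b,e), marked(f,e)}
2. step(f)  →  {above(e), above(f), holds(e,e), holds(f,f), linked(b,f), linked(e,e), linked(f,b), linked(f,f), marked(b,e), marked(f,e)}
3. swap(f,f)  →  {above(e), above(f), holds(e,e), holds(f,f), linked(b,f), linked(e,e), linked(f,b), marked(b,e), marked(f,e), marked(f,f)}

step(e); step(f); swap(f,f)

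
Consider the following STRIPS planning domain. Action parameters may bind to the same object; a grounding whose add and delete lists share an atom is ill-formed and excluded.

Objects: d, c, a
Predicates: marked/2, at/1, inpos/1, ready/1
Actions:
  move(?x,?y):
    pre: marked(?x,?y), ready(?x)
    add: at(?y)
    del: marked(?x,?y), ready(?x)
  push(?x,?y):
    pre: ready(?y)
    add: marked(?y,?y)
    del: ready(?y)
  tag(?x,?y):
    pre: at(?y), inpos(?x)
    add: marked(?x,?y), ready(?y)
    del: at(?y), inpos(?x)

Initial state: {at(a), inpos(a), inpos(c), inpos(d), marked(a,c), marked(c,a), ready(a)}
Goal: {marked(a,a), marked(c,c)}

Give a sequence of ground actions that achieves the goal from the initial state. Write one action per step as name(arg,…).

1. move(a,c)  →  {at(a), at(c), inpos(a), inpos(c), inpos(d), marked(c,a)}
2. tag(c,c)  →  {at(a), inpos(a), inpos(d), marked(c,a), marked(c,c), ready(c)}
3. tag(a,a)  →  {inpos(d), marked(a,a), marked(c,a), marked(c,c), ready(a), ready(c)}

move(a,c); tag(c,c); tag(a,a)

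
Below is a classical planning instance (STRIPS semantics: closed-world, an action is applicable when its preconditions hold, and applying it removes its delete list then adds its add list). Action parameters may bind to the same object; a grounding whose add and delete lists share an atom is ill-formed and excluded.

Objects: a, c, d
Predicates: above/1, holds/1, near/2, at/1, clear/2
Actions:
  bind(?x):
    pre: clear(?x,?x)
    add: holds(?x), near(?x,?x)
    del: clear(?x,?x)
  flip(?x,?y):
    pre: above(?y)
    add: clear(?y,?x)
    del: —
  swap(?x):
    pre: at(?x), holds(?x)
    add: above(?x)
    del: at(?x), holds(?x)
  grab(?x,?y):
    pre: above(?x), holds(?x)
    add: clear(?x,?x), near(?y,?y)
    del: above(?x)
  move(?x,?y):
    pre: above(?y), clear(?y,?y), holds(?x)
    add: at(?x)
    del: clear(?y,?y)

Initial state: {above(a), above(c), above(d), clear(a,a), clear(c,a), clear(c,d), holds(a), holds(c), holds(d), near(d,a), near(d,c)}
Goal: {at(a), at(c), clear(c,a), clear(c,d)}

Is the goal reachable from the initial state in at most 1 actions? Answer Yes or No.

No

1. flip(c,c)  →  {above(a), above(c), above(d), clear(a,a), clear(c,a), clear(c,c), clear(c,d), holds(a), holds(c), holds(d), near(d,a), near(d,c)}
2. move(a,a)  →  {above(a), above(c), above(d), at(a), clear(c,a), clear(c,c), clear(c,d), holds(a), holds(c), holds(d), near(d,a), near(d,c)}
3. move(c,c)  →  {above(a), above(c), above(d), at(a), at(c), clear(c,a), clear(c,d), holds(a), holds(c), holds(d), near(d,a), near(d,c)}
optimal plan length = 3; 3 > 1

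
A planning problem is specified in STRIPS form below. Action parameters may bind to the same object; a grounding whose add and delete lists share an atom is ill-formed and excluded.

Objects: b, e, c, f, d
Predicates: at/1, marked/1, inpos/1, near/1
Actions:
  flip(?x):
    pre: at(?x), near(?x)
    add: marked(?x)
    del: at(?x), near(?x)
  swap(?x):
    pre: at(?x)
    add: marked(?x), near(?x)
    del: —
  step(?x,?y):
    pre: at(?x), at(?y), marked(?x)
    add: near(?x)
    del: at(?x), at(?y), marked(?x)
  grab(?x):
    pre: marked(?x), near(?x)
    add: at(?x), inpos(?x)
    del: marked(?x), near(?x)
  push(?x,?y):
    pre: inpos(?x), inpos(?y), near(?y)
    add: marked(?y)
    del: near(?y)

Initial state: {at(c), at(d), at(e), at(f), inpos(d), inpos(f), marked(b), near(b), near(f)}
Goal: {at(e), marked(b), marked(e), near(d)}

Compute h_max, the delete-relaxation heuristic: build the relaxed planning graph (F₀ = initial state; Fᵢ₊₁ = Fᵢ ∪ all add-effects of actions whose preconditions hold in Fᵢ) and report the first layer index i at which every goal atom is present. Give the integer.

1

F0 = init (9 atoms)
F1 = F0 ∪ {at(b), inpos(b), marked(c), marked(d), marked(e), marked(f), near(c), near(d), near(e)}  (18 atoms)
goal ⊆ F1  ⇒  h_max = 1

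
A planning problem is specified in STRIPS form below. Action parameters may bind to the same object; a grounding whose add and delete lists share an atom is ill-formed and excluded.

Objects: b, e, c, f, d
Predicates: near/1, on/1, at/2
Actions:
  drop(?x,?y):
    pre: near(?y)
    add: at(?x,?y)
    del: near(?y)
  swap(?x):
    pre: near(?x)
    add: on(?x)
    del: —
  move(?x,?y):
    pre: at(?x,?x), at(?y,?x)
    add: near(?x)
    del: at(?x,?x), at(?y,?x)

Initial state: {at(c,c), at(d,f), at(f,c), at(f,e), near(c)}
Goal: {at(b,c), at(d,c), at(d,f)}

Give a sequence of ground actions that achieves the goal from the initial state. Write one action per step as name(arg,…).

1. drop(b,c)  →  {at(b,c), at(c,c), at(d,f), at(f,c), at(f,e)}
2. move(c,c)  →  {at(b,c), at(d,f), at(f,c), at(f,e), near(c)}
3. drop(d,c)  →  {at(b,c), at(d,c), at(d,f), at(f,c), at(f,e)}

drop(b,c); move(c,c); drop(d,c)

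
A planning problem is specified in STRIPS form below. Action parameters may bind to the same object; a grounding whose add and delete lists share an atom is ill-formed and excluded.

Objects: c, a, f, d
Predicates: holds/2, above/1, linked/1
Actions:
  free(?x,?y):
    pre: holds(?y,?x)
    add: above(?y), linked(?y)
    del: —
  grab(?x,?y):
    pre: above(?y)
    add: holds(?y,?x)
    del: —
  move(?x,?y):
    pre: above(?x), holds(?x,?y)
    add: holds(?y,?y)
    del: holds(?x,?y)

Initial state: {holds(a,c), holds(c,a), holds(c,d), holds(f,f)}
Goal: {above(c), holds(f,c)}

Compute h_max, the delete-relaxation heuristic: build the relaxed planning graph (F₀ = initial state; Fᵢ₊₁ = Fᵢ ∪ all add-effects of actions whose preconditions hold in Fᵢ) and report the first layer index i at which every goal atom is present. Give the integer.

2

F0 = init (4 atoms)
F1 = F0 ∪ {above(a), above(c), above(f), linked(a), linked(c), linked(f)}  (10 atoms)
F2 = F1 ∪ {holds(a,a), holds(a,d), holds(a,f), holds(c,c), holds(c,f), holds(d,d), holds(f,a), holds(f,c), holds(f,d)}  (19 atoms)
goal ⊆ F2  ⇒  h_max = 2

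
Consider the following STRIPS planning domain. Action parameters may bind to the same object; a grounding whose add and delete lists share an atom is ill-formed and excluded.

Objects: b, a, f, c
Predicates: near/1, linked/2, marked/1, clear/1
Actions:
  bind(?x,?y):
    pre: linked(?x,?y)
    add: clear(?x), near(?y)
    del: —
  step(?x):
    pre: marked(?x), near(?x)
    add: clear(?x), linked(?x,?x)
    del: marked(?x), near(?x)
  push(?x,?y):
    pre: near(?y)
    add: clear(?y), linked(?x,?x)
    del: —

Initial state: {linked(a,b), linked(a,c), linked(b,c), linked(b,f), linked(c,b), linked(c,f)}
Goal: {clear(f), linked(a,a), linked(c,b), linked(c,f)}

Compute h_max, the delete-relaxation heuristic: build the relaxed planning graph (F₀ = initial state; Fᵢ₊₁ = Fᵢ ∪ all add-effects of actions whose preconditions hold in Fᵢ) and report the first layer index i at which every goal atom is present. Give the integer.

2

F0 = init (6 atoms)
F1 = F0 ∪ {clear(a), clear(b), clear(c), near(b), near(c), near(f)}  (12 atoms)
F2 = F1 ∪ {clear(f), linked(a,a), linked(b,b), linked(c,c), linked(f,f)}  (17 atoms)
goal ⊆ F2  ⇒  h_max = 2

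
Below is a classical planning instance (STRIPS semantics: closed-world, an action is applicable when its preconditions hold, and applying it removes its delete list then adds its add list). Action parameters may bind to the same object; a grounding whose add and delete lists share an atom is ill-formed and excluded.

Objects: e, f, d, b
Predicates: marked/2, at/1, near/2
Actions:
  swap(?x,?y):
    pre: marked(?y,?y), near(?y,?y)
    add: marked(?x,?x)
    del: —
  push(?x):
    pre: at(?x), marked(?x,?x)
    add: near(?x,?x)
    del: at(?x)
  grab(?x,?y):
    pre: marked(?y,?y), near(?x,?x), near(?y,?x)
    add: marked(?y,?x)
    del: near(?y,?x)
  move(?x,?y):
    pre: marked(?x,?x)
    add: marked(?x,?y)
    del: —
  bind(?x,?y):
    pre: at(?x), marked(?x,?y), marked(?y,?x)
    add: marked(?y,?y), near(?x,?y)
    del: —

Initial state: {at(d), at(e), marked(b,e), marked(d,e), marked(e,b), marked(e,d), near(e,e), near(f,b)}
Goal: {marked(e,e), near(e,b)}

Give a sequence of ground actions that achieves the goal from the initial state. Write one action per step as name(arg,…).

bind(e,b); bind(d,e)

1. bind(e,b)  →  {at(d), at(e), marked(b,b), marked(b,e), marked(d,e), marked(e,b), marked(e,d), near(e,b), near(e,e), near(f,b)}
2. bind(d,e)  →  {at(d), at(e), marked(b,b), marked(b,e), marked(d,e), marked(e,b), marked(e,d), marked(e,e), near(d,e), near(e,b), near(e,e), near(f,b)}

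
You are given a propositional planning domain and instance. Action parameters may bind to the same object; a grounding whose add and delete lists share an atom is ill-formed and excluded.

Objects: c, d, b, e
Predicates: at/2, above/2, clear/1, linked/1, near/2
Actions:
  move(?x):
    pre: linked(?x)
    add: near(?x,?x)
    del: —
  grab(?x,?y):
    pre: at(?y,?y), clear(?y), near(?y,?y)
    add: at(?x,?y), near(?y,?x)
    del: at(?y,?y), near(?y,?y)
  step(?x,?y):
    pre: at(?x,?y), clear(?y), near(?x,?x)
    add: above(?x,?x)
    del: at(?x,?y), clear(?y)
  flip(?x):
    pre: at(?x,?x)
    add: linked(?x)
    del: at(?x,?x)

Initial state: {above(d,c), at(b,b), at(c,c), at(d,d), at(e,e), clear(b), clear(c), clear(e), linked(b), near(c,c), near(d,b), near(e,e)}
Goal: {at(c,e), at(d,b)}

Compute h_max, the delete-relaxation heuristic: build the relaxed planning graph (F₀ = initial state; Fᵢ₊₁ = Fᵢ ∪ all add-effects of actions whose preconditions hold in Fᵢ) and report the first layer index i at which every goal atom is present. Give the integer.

2

F0 = init (12 atoms)
F1 = F0 ∪ {above(c,c), above(e,e), at(b,c), at(b,e), at(c,e), at(d,c), at(d,e), at(e,c), linked(c), linked(d), linked(e), near(b,b), near(c,b), near(c,d), near(c,e), near(e,b), near(e,c), near(e,d)}  (30 atoms)
F2 = F1 ∪ {above(b,b), at(c,b), at(d,b), at(e,b), near(b,c), near(b,d), near(b,e), near(d,d)}  (38 atoms)
goal ⊆ F2  ⇒  h_max = 2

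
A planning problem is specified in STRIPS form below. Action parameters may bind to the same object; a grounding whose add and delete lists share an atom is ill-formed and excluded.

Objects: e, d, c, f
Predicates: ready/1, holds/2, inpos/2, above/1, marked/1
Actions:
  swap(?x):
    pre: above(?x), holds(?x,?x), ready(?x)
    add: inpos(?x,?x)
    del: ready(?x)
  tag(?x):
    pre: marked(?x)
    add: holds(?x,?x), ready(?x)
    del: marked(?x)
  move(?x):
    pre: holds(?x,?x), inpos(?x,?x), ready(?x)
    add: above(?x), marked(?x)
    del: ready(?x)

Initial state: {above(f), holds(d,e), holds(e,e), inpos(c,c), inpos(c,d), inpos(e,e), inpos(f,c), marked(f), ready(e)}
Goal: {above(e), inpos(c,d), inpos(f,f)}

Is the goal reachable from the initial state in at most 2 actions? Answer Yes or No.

No

1. tag(f)  →  {above(f), holds(d,e), holds(e,e), holds(f,f), inpos(c,c), inpos(c,d), inpos(e,e), inpos(f,c), ready(e), ready(f)}
2. swap(f)  →  {above(f), holds(d,e), holds(e,e), holds(f,f), inpos(c,c), inpos(c,d), inpos(e,e), inpos(f,c), inpos(f,f), ready(e)}
3. move(e)  →  {above(e), above(f), holds(d,e), holds(e,e), holds(f,f), inpos(c,c), inpos(c,d), inpos(e,e), inpos(f,c), inpos(f,f), marked(e)}
optimal plan length = 3; 3 > 2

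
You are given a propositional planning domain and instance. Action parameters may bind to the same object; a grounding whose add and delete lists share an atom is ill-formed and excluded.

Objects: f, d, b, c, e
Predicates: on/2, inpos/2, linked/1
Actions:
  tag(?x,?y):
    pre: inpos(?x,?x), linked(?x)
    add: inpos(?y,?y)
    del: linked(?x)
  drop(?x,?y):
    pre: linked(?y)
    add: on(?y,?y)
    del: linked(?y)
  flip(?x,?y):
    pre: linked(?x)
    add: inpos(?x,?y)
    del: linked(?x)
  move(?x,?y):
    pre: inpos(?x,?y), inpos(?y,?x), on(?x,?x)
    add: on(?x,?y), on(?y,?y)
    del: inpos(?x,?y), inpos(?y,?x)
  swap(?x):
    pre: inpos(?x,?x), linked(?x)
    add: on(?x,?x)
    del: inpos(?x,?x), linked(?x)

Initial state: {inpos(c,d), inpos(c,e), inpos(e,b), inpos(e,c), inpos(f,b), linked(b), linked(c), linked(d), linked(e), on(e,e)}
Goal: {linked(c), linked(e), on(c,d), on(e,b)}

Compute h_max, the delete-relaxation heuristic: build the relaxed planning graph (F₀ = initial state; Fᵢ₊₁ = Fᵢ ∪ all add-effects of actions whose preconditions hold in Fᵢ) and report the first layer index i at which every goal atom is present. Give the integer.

F0 = init (10 atoms)
F1 = F0 ∪ {inpos(b,b), inpos(b,c), inpos(b,d), inpos(b,e), inpos(b,f), inpos(c,b), inpos(c,c), inpos(c,f), inpos(d,b), inpos(d,c), inpos(d,d), inpos(d,e), inpos(d,f), inpos(e,d), inpos(e,e), inpos(e,f), on(b,b), on(c,c), on(d,d), on(e,c)}  (30 atoms)
F2 = F1 ∪ {inpos(f,f), on(b,c), on(b,d), on(b,e), on(b,f), on(c,b), on(c,d), on(c,e), on(d,b), on(d,c), on(d,e), on(e,b), on(e,d), on(f,f)}  (44 atoms)
goal ⊆ F2  ⇒  h_max = 2

2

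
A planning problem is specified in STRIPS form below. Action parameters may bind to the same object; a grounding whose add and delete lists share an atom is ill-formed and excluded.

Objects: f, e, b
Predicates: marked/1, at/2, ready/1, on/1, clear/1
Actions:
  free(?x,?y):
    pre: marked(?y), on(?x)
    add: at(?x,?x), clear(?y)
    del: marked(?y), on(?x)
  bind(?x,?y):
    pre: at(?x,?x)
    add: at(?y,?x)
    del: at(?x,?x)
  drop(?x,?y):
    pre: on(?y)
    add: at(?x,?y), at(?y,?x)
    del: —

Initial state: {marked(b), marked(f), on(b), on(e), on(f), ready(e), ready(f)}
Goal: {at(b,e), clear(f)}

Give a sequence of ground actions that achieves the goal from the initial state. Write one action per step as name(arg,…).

1. free(f,f)  →  {at(f,f), clear(f), marked(b), on(b), on(e), ready(e), ready(f)}
2. drop(e,b)  →  {at(b,e), at(e,b), at(f,f), clear(f), marked(b), on(b), on(e), ready(e), ready(f)}

free(f,f); drop(e,b)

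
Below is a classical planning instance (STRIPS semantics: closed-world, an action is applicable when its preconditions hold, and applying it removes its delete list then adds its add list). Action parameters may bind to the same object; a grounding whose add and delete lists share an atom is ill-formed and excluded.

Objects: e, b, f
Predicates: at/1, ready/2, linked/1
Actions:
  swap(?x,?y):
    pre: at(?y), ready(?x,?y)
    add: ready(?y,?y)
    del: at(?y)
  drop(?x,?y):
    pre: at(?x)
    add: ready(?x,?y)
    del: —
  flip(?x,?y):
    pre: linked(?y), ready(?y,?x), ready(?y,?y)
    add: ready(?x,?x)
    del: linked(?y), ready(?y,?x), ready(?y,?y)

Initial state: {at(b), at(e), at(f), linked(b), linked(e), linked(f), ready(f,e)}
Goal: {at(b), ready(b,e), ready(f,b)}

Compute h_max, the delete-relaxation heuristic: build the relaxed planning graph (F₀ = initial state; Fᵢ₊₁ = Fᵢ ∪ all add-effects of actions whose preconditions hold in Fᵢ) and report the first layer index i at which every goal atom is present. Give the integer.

1

F0 = init (7 atoms)
F1 = F0 ∪ {ready(b,b), ready(b,e), ready(b,f), ready(e,b), ready(e,e), ready(e,f), ready(f,b), ready(f,f)}  (15 atoms)
goal ⊆ F1  ⇒  h_max = 1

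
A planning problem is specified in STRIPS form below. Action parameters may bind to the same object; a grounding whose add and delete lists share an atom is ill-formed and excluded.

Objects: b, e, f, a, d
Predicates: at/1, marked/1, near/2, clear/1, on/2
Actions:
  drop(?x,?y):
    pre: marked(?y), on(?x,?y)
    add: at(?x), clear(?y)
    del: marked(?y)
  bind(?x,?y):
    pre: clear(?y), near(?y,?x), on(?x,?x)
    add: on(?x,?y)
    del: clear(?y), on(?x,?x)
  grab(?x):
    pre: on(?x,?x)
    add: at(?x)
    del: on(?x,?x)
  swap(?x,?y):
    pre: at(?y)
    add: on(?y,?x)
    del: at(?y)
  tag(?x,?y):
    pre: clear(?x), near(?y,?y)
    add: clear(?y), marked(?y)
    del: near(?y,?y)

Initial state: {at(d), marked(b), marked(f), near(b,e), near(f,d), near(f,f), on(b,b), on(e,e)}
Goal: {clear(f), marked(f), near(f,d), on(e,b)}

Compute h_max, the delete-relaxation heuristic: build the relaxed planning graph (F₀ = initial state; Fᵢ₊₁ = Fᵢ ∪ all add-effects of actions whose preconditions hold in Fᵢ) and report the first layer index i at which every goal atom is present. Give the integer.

2

F0 = init (8 atoms)
F1 = F0 ∪ {at(b), at(e), clear(b), on(d,a), on(d,b), on(d,d), on(d,e), on(d,f)}  (16 atoms)
F2 = F1 ∪ {clear(f), on(b,a), on(b,d), on(b,e), on(b,f), on(e,a), on(e,b), on(e,d), on(e,f)}  (25 atoms)
goal ⊆ F2  ⇒  h_max = 2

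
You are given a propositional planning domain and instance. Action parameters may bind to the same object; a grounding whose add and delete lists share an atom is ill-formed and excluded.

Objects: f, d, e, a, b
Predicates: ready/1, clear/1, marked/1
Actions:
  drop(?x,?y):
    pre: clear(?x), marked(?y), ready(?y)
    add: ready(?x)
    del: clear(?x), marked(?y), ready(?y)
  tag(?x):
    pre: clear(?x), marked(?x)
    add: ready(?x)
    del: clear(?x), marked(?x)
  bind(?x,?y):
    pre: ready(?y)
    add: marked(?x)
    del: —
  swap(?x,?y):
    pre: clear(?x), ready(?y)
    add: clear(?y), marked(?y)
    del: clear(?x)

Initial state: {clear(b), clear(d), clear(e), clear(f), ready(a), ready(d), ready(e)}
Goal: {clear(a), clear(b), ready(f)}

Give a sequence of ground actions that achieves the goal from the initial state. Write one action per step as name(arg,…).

swap(d,a); drop(f,a)

1. swap(d,a)  →  {clear(a), clear(b), clear(e), clear(f), marked(a), ready(a), ready(d), ready(e)}
2. drop(f,a)  →  {clear(a), clear(b), clear(e), ready(d), ready(e), ready(f)}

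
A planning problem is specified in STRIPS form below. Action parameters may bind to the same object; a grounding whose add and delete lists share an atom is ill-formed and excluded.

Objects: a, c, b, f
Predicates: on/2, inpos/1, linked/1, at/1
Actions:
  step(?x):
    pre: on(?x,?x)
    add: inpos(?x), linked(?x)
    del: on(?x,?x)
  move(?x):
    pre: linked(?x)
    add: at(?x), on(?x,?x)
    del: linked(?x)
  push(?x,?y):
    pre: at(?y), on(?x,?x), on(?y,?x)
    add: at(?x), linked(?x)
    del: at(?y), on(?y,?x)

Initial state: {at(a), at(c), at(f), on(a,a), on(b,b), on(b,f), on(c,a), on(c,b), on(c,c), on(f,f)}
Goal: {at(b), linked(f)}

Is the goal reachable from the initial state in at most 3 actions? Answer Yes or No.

Yes

1. step(f)  →  {at(a), at(c), at(f), inpos(f), linked(f), on(a,a), on(b,b), on(b,f), on(c,a), on(c,b), on(c,c)}
2. push(b,c)  →  {at(a), at(b), at(f), inpos(f), linked(b), linked(f), on(a,a), on(b,b), on(b,f), on(c,a), on(c,c)}
optimal plan length = 2; 2 ≤ 3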